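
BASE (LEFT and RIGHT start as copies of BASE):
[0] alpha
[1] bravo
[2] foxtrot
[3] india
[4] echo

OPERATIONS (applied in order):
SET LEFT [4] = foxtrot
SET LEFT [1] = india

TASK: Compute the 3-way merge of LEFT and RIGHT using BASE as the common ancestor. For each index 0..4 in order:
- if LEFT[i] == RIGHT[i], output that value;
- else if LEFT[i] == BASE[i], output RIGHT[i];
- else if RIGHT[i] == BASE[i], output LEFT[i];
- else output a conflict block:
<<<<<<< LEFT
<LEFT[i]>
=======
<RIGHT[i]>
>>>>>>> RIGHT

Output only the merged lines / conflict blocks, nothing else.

Answer: alpha
india
foxtrot
india
foxtrot

Derivation:
Final LEFT:  [alpha, india, foxtrot, india, foxtrot]
Final RIGHT: [alpha, bravo, foxtrot, india, echo]
i=0: L=alpha R=alpha -> agree -> alpha
i=1: L=india, R=bravo=BASE -> take LEFT -> india
i=2: L=foxtrot R=foxtrot -> agree -> foxtrot
i=3: L=india R=india -> agree -> india
i=4: L=foxtrot, R=echo=BASE -> take LEFT -> foxtrot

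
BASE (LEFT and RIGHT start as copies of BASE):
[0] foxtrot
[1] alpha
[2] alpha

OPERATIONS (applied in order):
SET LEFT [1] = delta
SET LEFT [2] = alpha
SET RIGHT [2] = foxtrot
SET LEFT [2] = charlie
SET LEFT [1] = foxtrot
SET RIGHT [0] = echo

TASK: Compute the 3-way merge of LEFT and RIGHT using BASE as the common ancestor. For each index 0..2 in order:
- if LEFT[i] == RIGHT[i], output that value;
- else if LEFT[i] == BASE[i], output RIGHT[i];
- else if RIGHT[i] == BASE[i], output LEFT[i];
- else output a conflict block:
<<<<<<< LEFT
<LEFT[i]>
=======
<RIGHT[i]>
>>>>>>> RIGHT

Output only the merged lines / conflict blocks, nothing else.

Answer: echo
foxtrot
<<<<<<< LEFT
charlie
=======
foxtrot
>>>>>>> RIGHT

Derivation:
Final LEFT:  [foxtrot, foxtrot, charlie]
Final RIGHT: [echo, alpha, foxtrot]
i=0: L=foxtrot=BASE, R=echo -> take RIGHT -> echo
i=1: L=foxtrot, R=alpha=BASE -> take LEFT -> foxtrot
i=2: BASE=alpha L=charlie R=foxtrot all differ -> CONFLICT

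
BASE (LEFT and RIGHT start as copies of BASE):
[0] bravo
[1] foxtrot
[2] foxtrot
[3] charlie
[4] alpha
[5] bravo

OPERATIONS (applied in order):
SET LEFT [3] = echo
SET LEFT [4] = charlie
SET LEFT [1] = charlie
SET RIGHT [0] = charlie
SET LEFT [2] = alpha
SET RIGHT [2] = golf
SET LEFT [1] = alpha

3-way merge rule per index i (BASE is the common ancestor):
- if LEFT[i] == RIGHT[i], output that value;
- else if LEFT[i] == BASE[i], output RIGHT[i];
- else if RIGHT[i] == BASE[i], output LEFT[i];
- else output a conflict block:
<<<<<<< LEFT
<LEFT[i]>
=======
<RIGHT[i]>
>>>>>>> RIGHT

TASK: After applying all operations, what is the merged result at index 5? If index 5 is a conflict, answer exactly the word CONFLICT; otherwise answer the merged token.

Answer: bravo

Derivation:
Final LEFT:  [bravo, alpha, alpha, echo, charlie, bravo]
Final RIGHT: [charlie, foxtrot, golf, charlie, alpha, bravo]
i=0: L=bravo=BASE, R=charlie -> take RIGHT -> charlie
i=1: L=alpha, R=foxtrot=BASE -> take LEFT -> alpha
i=2: BASE=foxtrot L=alpha R=golf all differ -> CONFLICT
i=3: L=echo, R=charlie=BASE -> take LEFT -> echo
i=4: L=charlie, R=alpha=BASE -> take LEFT -> charlie
i=5: L=bravo R=bravo -> agree -> bravo
Index 5 -> bravo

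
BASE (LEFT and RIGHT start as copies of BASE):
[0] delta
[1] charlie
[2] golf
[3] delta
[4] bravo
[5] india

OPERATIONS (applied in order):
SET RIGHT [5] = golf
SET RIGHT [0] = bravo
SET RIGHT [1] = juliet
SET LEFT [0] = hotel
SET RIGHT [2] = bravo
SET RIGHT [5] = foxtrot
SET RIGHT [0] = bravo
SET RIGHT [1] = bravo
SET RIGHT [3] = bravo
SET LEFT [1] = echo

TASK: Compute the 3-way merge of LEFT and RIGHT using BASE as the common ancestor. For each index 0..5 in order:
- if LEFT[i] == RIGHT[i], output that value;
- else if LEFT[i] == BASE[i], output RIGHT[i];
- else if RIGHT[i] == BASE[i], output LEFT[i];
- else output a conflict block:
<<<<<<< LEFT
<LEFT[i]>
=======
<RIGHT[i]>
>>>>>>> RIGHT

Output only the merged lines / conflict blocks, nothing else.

Final LEFT:  [hotel, echo, golf, delta, bravo, india]
Final RIGHT: [bravo, bravo, bravo, bravo, bravo, foxtrot]
i=0: BASE=delta L=hotel R=bravo all differ -> CONFLICT
i=1: BASE=charlie L=echo R=bravo all differ -> CONFLICT
i=2: L=golf=BASE, R=bravo -> take RIGHT -> bravo
i=3: L=delta=BASE, R=bravo -> take RIGHT -> bravo
i=4: L=bravo R=bravo -> agree -> bravo
i=5: L=india=BASE, R=foxtrot -> take RIGHT -> foxtrot

Answer: <<<<<<< LEFT
hotel
=======
bravo
>>>>>>> RIGHT
<<<<<<< LEFT
echo
=======
bravo
>>>>>>> RIGHT
bravo
bravo
bravo
foxtrot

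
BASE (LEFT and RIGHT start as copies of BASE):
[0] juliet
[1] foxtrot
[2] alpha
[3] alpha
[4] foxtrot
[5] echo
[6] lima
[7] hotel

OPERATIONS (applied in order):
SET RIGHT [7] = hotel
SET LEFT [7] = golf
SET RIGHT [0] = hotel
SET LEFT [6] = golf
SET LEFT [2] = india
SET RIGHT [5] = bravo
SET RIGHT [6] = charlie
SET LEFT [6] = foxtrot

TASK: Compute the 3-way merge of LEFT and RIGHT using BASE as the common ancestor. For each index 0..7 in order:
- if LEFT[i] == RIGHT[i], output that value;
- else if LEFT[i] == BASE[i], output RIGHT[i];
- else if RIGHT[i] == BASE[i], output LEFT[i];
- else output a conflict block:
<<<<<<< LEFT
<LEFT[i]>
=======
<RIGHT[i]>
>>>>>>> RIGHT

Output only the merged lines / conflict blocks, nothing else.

Answer: hotel
foxtrot
india
alpha
foxtrot
bravo
<<<<<<< LEFT
foxtrot
=======
charlie
>>>>>>> RIGHT
golf

Derivation:
Final LEFT:  [juliet, foxtrot, india, alpha, foxtrot, echo, foxtrot, golf]
Final RIGHT: [hotel, foxtrot, alpha, alpha, foxtrot, bravo, charlie, hotel]
i=0: L=juliet=BASE, R=hotel -> take RIGHT -> hotel
i=1: L=foxtrot R=foxtrot -> agree -> foxtrot
i=2: L=india, R=alpha=BASE -> take LEFT -> india
i=3: L=alpha R=alpha -> agree -> alpha
i=4: L=foxtrot R=foxtrot -> agree -> foxtrot
i=5: L=echo=BASE, R=bravo -> take RIGHT -> bravo
i=6: BASE=lima L=foxtrot R=charlie all differ -> CONFLICT
i=7: L=golf, R=hotel=BASE -> take LEFT -> golf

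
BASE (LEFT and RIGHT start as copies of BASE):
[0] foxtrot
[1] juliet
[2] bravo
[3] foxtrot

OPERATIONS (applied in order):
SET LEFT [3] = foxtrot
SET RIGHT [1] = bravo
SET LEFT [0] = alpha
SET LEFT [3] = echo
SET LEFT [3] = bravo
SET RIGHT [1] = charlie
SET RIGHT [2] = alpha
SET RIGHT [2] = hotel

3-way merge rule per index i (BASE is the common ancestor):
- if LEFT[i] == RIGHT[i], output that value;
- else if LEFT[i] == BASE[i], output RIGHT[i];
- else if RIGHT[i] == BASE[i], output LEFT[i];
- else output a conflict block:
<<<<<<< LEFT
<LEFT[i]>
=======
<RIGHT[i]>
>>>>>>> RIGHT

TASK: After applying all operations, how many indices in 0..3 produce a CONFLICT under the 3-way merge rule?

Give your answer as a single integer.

Final LEFT:  [alpha, juliet, bravo, bravo]
Final RIGHT: [foxtrot, charlie, hotel, foxtrot]
i=0: L=alpha, R=foxtrot=BASE -> take LEFT -> alpha
i=1: L=juliet=BASE, R=charlie -> take RIGHT -> charlie
i=2: L=bravo=BASE, R=hotel -> take RIGHT -> hotel
i=3: L=bravo, R=foxtrot=BASE -> take LEFT -> bravo
Conflict count: 0

Answer: 0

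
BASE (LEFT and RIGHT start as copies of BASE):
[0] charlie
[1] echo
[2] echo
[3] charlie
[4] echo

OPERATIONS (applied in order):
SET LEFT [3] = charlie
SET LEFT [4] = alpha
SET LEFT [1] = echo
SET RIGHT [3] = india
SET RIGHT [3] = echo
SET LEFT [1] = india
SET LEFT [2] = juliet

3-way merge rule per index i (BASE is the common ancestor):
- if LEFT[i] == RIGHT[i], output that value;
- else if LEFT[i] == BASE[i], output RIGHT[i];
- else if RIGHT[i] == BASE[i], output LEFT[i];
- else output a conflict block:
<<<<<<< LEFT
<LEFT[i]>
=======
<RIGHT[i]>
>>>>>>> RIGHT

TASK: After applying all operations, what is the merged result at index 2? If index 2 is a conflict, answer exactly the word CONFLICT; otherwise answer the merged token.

Final LEFT:  [charlie, india, juliet, charlie, alpha]
Final RIGHT: [charlie, echo, echo, echo, echo]
i=0: L=charlie R=charlie -> agree -> charlie
i=1: L=india, R=echo=BASE -> take LEFT -> india
i=2: L=juliet, R=echo=BASE -> take LEFT -> juliet
i=3: L=charlie=BASE, R=echo -> take RIGHT -> echo
i=4: L=alpha, R=echo=BASE -> take LEFT -> alpha
Index 2 -> juliet

Answer: juliet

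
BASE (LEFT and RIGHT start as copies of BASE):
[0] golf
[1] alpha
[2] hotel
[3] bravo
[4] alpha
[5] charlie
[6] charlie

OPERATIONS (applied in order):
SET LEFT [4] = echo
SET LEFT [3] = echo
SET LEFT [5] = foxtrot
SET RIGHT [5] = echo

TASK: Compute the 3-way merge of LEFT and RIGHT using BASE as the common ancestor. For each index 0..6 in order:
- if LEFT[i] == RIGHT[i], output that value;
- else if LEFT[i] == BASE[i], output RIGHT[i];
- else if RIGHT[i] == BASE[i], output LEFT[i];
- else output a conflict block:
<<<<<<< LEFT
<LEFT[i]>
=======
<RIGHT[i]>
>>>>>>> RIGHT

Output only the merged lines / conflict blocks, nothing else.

Answer: golf
alpha
hotel
echo
echo
<<<<<<< LEFT
foxtrot
=======
echo
>>>>>>> RIGHT
charlie

Derivation:
Final LEFT:  [golf, alpha, hotel, echo, echo, foxtrot, charlie]
Final RIGHT: [golf, alpha, hotel, bravo, alpha, echo, charlie]
i=0: L=golf R=golf -> agree -> golf
i=1: L=alpha R=alpha -> agree -> alpha
i=2: L=hotel R=hotel -> agree -> hotel
i=3: L=echo, R=bravo=BASE -> take LEFT -> echo
i=4: L=echo, R=alpha=BASE -> take LEFT -> echo
i=5: BASE=charlie L=foxtrot R=echo all differ -> CONFLICT
i=6: L=charlie R=charlie -> agree -> charlie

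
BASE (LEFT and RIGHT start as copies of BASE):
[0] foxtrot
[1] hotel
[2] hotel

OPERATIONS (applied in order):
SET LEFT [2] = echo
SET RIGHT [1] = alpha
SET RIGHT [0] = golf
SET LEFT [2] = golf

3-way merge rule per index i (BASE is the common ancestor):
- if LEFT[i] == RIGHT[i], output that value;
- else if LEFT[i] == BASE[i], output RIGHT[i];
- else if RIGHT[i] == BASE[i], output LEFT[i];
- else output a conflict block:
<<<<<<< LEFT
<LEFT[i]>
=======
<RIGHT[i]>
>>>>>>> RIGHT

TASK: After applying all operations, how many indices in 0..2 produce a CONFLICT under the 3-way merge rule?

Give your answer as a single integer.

Final LEFT:  [foxtrot, hotel, golf]
Final RIGHT: [golf, alpha, hotel]
i=0: L=foxtrot=BASE, R=golf -> take RIGHT -> golf
i=1: L=hotel=BASE, R=alpha -> take RIGHT -> alpha
i=2: L=golf, R=hotel=BASE -> take LEFT -> golf
Conflict count: 0

Answer: 0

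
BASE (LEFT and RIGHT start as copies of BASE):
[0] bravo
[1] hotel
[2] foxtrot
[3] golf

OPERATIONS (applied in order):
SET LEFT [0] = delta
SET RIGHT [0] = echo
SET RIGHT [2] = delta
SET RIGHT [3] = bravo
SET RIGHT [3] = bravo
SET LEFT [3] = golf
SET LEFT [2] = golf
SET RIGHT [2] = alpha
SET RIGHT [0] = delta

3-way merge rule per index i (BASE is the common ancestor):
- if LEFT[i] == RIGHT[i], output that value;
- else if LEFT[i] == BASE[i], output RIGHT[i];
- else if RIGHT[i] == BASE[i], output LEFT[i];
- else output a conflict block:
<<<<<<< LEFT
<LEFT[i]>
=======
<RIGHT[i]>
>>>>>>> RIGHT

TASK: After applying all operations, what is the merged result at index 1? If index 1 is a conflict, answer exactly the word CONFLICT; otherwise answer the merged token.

Final LEFT:  [delta, hotel, golf, golf]
Final RIGHT: [delta, hotel, alpha, bravo]
i=0: L=delta R=delta -> agree -> delta
i=1: L=hotel R=hotel -> agree -> hotel
i=2: BASE=foxtrot L=golf R=alpha all differ -> CONFLICT
i=3: L=golf=BASE, R=bravo -> take RIGHT -> bravo
Index 1 -> hotel

Answer: hotel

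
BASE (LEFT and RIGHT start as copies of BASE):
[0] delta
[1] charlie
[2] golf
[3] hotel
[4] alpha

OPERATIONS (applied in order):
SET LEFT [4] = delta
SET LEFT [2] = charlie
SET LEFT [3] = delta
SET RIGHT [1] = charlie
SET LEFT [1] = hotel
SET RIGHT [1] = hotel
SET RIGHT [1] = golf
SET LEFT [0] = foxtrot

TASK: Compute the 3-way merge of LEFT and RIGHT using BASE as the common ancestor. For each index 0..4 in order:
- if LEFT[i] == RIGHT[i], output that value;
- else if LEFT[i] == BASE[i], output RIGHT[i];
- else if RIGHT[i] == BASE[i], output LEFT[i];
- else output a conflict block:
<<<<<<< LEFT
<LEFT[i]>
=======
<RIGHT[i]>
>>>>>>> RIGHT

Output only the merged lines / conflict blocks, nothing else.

Answer: foxtrot
<<<<<<< LEFT
hotel
=======
golf
>>>>>>> RIGHT
charlie
delta
delta

Derivation:
Final LEFT:  [foxtrot, hotel, charlie, delta, delta]
Final RIGHT: [delta, golf, golf, hotel, alpha]
i=0: L=foxtrot, R=delta=BASE -> take LEFT -> foxtrot
i=1: BASE=charlie L=hotel R=golf all differ -> CONFLICT
i=2: L=charlie, R=golf=BASE -> take LEFT -> charlie
i=3: L=delta, R=hotel=BASE -> take LEFT -> delta
i=4: L=delta, R=alpha=BASE -> take LEFT -> delta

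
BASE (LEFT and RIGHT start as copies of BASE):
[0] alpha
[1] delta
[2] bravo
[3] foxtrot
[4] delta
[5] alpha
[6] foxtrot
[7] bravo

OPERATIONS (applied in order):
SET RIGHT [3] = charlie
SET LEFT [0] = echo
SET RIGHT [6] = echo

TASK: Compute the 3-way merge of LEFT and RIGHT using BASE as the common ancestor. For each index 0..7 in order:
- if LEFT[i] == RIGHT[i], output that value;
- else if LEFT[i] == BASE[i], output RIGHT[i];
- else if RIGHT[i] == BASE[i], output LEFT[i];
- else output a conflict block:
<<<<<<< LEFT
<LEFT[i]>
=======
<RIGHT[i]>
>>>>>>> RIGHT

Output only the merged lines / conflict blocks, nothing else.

Answer: echo
delta
bravo
charlie
delta
alpha
echo
bravo

Derivation:
Final LEFT:  [echo, delta, bravo, foxtrot, delta, alpha, foxtrot, bravo]
Final RIGHT: [alpha, delta, bravo, charlie, delta, alpha, echo, bravo]
i=0: L=echo, R=alpha=BASE -> take LEFT -> echo
i=1: L=delta R=delta -> agree -> delta
i=2: L=bravo R=bravo -> agree -> bravo
i=3: L=foxtrot=BASE, R=charlie -> take RIGHT -> charlie
i=4: L=delta R=delta -> agree -> delta
i=5: L=alpha R=alpha -> agree -> alpha
i=6: L=foxtrot=BASE, R=echo -> take RIGHT -> echo
i=7: L=bravo R=bravo -> agree -> bravo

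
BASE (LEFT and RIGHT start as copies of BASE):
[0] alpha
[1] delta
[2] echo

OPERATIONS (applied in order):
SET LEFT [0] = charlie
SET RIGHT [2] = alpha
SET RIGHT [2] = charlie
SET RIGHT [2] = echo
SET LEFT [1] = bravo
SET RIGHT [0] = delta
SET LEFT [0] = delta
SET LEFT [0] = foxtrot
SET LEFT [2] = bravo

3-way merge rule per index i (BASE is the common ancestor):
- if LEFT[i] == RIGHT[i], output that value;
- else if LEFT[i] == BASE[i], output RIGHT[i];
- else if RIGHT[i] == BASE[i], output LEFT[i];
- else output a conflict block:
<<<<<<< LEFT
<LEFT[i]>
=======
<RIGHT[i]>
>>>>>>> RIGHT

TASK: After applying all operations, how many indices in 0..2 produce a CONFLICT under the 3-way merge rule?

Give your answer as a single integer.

Final LEFT:  [foxtrot, bravo, bravo]
Final RIGHT: [delta, delta, echo]
i=0: BASE=alpha L=foxtrot R=delta all differ -> CONFLICT
i=1: L=bravo, R=delta=BASE -> take LEFT -> bravo
i=2: L=bravo, R=echo=BASE -> take LEFT -> bravo
Conflict count: 1

Answer: 1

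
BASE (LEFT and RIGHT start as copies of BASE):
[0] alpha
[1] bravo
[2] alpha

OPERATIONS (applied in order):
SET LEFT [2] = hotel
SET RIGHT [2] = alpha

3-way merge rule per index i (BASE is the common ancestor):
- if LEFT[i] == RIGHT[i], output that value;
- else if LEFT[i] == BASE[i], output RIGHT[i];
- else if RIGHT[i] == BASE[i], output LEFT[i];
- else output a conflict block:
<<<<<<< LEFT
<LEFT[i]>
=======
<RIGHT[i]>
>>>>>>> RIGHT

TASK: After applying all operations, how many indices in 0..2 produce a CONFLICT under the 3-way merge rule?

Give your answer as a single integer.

Final LEFT:  [alpha, bravo, hotel]
Final RIGHT: [alpha, bravo, alpha]
i=0: L=alpha R=alpha -> agree -> alpha
i=1: L=bravo R=bravo -> agree -> bravo
i=2: L=hotel, R=alpha=BASE -> take LEFT -> hotel
Conflict count: 0

Answer: 0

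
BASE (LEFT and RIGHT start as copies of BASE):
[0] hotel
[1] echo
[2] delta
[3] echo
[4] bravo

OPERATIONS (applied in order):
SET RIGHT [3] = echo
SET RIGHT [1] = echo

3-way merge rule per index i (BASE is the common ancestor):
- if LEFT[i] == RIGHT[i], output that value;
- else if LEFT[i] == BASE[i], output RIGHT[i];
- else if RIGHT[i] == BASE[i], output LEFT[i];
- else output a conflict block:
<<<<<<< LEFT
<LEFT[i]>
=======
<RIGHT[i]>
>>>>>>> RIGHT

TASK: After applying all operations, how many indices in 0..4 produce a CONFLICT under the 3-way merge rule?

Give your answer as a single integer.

Final LEFT:  [hotel, echo, delta, echo, bravo]
Final RIGHT: [hotel, echo, delta, echo, bravo]
i=0: L=hotel R=hotel -> agree -> hotel
i=1: L=echo R=echo -> agree -> echo
i=2: L=delta R=delta -> agree -> delta
i=3: L=echo R=echo -> agree -> echo
i=4: L=bravo R=bravo -> agree -> bravo
Conflict count: 0

Answer: 0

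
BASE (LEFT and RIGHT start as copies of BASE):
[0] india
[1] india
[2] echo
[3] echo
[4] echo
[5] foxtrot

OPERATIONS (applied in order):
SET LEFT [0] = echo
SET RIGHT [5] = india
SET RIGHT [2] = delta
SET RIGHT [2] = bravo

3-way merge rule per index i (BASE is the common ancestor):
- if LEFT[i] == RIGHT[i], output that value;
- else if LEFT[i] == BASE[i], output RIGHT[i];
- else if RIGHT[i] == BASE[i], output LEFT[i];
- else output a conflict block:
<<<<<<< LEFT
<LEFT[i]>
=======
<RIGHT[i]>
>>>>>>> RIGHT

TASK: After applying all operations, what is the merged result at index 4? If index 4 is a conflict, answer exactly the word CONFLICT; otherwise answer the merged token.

Final LEFT:  [echo, india, echo, echo, echo, foxtrot]
Final RIGHT: [india, india, bravo, echo, echo, india]
i=0: L=echo, R=india=BASE -> take LEFT -> echo
i=1: L=india R=india -> agree -> india
i=2: L=echo=BASE, R=bravo -> take RIGHT -> bravo
i=3: L=echo R=echo -> agree -> echo
i=4: L=echo R=echo -> agree -> echo
i=5: L=foxtrot=BASE, R=india -> take RIGHT -> india
Index 4 -> echo

Answer: echo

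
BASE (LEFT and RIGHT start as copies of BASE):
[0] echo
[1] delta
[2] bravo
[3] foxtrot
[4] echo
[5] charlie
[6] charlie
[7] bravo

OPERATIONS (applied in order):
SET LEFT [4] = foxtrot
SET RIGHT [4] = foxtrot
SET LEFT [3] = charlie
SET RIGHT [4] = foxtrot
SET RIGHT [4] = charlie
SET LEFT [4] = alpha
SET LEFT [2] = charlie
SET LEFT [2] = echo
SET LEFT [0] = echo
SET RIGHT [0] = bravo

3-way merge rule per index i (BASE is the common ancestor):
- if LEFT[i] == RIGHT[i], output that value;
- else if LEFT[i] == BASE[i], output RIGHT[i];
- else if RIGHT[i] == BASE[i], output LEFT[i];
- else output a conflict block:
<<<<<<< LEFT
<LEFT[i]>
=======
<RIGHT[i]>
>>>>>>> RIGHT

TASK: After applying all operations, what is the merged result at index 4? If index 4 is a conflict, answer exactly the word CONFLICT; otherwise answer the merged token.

Answer: CONFLICT

Derivation:
Final LEFT:  [echo, delta, echo, charlie, alpha, charlie, charlie, bravo]
Final RIGHT: [bravo, delta, bravo, foxtrot, charlie, charlie, charlie, bravo]
i=0: L=echo=BASE, R=bravo -> take RIGHT -> bravo
i=1: L=delta R=delta -> agree -> delta
i=2: L=echo, R=bravo=BASE -> take LEFT -> echo
i=3: L=charlie, R=foxtrot=BASE -> take LEFT -> charlie
i=4: BASE=echo L=alpha R=charlie all differ -> CONFLICT
i=5: L=charlie R=charlie -> agree -> charlie
i=6: L=charlie R=charlie -> agree -> charlie
i=7: L=bravo R=bravo -> agree -> bravo
Index 4 -> CONFLICT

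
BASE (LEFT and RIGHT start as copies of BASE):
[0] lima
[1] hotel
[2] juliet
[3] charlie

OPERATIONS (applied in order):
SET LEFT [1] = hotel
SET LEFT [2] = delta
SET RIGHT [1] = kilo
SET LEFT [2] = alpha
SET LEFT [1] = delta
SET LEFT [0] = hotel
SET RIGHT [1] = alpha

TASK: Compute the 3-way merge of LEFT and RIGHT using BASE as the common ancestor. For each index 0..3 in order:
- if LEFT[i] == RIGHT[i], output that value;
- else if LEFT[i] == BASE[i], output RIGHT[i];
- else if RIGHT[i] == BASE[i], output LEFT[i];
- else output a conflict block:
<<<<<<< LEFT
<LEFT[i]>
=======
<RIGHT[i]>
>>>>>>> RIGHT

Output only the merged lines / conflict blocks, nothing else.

Answer: hotel
<<<<<<< LEFT
delta
=======
alpha
>>>>>>> RIGHT
alpha
charlie

Derivation:
Final LEFT:  [hotel, delta, alpha, charlie]
Final RIGHT: [lima, alpha, juliet, charlie]
i=0: L=hotel, R=lima=BASE -> take LEFT -> hotel
i=1: BASE=hotel L=delta R=alpha all differ -> CONFLICT
i=2: L=alpha, R=juliet=BASE -> take LEFT -> alpha
i=3: L=charlie R=charlie -> agree -> charlie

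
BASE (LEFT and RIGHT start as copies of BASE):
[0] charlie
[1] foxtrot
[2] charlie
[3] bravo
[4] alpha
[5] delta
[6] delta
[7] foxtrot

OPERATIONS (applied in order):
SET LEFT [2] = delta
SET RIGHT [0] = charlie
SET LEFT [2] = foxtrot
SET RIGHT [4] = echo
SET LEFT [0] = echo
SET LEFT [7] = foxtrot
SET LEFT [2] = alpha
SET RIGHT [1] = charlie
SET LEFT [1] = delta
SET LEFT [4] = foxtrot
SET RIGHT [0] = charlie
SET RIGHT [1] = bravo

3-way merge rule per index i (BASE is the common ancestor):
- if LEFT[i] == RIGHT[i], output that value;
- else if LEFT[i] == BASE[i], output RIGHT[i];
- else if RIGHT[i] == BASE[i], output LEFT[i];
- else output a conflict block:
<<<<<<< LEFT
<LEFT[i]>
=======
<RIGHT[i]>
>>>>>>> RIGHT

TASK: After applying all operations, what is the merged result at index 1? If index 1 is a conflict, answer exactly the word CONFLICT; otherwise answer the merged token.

Final LEFT:  [echo, delta, alpha, bravo, foxtrot, delta, delta, foxtrot]
Final RIGHT: [charlie, bravo, charlie, bravo, echo, delta, delta, foxtrot]
i=0: L=echo, R=charlie=BASE -> take LEFT -> echo
i=1: BASE=foxtrot L=delta R=bravo all differ -> CONFLICT
i=2: L=alpha, R=charlie=BASE -> take LEFT -> alpha
i=3: L=bravo R=bravo -> agree -> bravo
i=4: BASE=alpha L=foxtrot R=echo all differ -> CONFLICT
i=5: L=delta R=delta -> agree -> delta
i=6: L=delta R=delta -> agree -> delta
i=7: L=foxtrot R=foxtrot -> agree -> foxtrot
Index 1 -> CONFLICT

Answer: CONFLICT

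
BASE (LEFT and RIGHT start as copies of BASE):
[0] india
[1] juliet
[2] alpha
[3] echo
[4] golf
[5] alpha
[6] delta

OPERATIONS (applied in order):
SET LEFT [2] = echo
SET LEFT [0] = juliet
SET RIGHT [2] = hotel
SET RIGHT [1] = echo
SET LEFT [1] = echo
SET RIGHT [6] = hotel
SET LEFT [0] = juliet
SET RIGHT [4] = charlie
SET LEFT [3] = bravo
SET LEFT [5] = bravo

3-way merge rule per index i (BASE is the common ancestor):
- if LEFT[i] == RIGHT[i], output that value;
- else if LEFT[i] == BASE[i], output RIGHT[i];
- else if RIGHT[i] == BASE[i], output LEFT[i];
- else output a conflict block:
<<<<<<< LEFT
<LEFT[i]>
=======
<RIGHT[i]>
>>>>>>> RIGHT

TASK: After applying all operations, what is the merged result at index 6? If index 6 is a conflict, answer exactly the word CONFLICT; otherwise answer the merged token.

Answer: hotel

Derivation:
Final LEFT:  [juliet, echo, echo, bravo, golf, bravo, delta]
Final RIGHT: [india, echo, hotel, echo, charlie, alpha, hotel]
i=0: L=juliet, R=india=BASE -> take LEFT -> juliet
i=1: L=echo R=echo -> agree -> echo
i=2: BASE=alpha L=echo R=hotel all differ -> CONFLICT
i=3: L=bravo, R=echo=BASE -> take LEFT -> bravo
i=4: L=golf=BASE, R=charlie -> take RIGHT -> charlie
i=5: L=bravo, R=alpha=BASE -> take LEFT -> bravo
i=6: L=delta=BASE, R=hotel -> take RIGHT -> hotel
Index 6 -> hotel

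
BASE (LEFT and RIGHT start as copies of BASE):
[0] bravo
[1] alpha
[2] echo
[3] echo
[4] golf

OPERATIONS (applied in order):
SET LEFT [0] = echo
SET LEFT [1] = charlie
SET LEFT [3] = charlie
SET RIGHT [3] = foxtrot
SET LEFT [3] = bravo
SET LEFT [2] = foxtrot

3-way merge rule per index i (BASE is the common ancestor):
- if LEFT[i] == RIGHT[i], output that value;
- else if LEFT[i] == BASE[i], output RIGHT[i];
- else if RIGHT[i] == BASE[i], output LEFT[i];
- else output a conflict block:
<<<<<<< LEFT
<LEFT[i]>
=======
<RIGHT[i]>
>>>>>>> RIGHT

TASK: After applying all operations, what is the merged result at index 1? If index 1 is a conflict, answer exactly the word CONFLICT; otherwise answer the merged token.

Answer: charlie

Derivation:
Final LEFT:  [echo, charlie, foxtrot, bravo, golf]
Final RIGHT: [bravo, alpha, echo, foxtrot, golf]
i=0: L=echo, R=bravo=BASE -> take LEFT -> echo
i=1: L=charlie, R=alpha=BASE -> take LEFT -> charlie
i=2: L=foxtrot, R=echo=BASE -> take LEFT -> foxtrot
i=3: BASE=echo L=bravo R=foxtrot all differ -> CONFLICT
i=4: L=golf R=golf -> agree -> golf
Index 1 -> charlie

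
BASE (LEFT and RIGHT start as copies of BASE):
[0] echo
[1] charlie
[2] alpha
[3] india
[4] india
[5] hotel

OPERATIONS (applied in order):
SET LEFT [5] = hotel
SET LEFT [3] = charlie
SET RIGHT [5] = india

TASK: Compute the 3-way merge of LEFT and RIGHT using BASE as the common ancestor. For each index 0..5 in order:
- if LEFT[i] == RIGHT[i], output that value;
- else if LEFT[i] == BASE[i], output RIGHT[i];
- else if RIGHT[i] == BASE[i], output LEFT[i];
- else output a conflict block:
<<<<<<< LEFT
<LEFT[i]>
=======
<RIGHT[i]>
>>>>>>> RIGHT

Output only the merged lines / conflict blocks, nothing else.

Answer: echo
charlie
alpha
charlie
india
india

Derivation:
Final LEFT:  [echo, charlie, alpha, charlie, india, hotel]
Final RIGHT: [echo, charlie, alpha, india, india, india]
i=0: L=echo R=echo -> agree -> echo
i=1: L=charlie R=charlie -> agree -> charlie
i=2: L=alpha R=alpha -> agree -> alpha
i=3: L=charlie, R=india=BASE -> take LEFT -> charlie
i=4: L=india R=india -> agree -> india
i=5: L=hotel=BASE, R=india -> take RIGHT -> india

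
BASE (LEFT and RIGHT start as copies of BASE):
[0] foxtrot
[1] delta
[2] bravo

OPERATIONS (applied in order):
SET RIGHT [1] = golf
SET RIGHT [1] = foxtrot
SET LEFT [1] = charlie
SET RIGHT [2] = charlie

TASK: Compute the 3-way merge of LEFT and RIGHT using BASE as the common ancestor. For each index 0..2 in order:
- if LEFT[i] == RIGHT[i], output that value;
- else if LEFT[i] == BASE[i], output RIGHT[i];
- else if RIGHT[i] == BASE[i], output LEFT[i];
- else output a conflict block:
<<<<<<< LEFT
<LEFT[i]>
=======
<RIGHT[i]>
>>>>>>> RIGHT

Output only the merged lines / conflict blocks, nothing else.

Final LEFT:  [foxtrot, charlie, bravo]
Final RIGHT: [foxtrot, foxtrot, charlie]
i=0: L=foxtrot R=foxtrot -> agree -> foxtrot
i=1: BASE=delta L=charlie R=foxtrot all differ -> CONFLICT
i=2: L=bravo=BASE, R=charlie -> take RIGHT -> charlie

Answer: foxtrot
<<<<<<< LEFT
charlie
=======
foxtrot
>>>>>>> RIGHT
charlie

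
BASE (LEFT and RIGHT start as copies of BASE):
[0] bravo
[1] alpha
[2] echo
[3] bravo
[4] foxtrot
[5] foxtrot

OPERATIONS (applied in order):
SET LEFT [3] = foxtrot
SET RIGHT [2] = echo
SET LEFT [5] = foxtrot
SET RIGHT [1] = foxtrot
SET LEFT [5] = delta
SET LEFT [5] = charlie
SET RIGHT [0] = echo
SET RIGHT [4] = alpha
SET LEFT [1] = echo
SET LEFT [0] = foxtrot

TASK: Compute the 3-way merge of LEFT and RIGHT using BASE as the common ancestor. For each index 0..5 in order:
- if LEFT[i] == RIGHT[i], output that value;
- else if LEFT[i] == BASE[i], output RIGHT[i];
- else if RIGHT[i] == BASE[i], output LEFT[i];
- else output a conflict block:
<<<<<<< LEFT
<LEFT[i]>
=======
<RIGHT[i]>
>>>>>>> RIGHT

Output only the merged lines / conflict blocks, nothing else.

Answer: <<<<<<< LEFT
foxtrot
=======
echo
>>>>>>> RIGHT
<<<<<<< LEFT
echo
=======
foxtrot
>>>>>>> RIGHT
echo
foxtrot
alpha
charlie

Derivation:
Final LEFT:  [foxtrot, echo, echo, foxtrot, foxtrot, charlie]
Final RIGHT: [echo, foxtrot, echo, bravo, alpha, foxtrot]
i=0: BASE=bravo L=foxtrot R=echo all differ -> CONFLICT
i=1: BASE=alpha L=echo R=foxtrot all differ -> CONFLICT
i=2: L=echo R=echo -> agree -> echo
i=3: L=foxtrot, R=bravo=BASE -> take LEFT -> foxtrot
i=4: L=foxtrot=BASE, R=alpha -> take RIGHT -> alpha
i=5: L=charlie, R=foxtrot=BASE -> take LEFT -> charlie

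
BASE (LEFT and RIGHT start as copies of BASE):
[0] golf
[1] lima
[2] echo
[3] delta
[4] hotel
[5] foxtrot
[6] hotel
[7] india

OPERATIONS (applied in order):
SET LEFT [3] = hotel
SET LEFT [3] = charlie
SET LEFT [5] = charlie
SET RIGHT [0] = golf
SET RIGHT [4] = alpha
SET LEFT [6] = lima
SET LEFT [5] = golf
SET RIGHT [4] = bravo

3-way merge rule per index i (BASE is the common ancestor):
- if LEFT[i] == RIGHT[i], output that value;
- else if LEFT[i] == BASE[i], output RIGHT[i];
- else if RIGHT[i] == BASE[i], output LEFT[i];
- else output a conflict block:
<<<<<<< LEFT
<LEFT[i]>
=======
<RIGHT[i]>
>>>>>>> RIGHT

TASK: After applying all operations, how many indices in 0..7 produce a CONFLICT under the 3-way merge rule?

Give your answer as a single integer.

Final LEFT:  [golf, lima, echo, charlie, hotel, golf, lima, india]
Final RIGHT: [golf, lima, echo, delta, bravo, foxtrot, hotel, india]
i=0: L=golf R=golf -> agree -> golf
i=1: L=lima R=lima -> agree -> lima
i=2: L=echo R=echo -> agree -> echo
i=3: L=charlie, R=delta=BASE -> take LEFT -> charlie
i=4: L=hotel=BASE, R=bravo -> take RIGHT -> bravo
i=5: L=golf, R=foxtrot=BASE -> take LEFT -> golf
i=6: L=lima, R=hotel=BASE -> take LEFT -> lima
i=7: L=india R=india -> agree -> india
Conflict count: 0

Answer: 0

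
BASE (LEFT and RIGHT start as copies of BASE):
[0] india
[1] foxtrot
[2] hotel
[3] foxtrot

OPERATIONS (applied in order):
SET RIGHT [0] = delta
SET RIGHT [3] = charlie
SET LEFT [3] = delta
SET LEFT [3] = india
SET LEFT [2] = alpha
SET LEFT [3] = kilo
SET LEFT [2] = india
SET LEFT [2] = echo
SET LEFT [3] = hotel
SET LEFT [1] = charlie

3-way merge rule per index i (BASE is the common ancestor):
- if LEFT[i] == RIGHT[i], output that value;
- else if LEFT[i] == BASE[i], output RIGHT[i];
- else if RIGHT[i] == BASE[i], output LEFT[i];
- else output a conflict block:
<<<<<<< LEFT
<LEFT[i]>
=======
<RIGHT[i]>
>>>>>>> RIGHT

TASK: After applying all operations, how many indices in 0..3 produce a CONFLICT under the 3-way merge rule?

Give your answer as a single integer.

Final LEFT:  [india, charlie, echo, hotel]
Final RIGHT: [delta, foxtrot, hotel, charlie]
i=0: L=india=BASE, R=delta -> take RIGHT -> delta
i=1: L=charlie, R=foxtrot=BASE -> take LEFT -> charlie
i=2: L=echo, R=hotel=BASE -> take LEFT -> echo
i=3: BASE=foxtrot L=hotel R=charlie all differ -> CONFLICT
Conflict count: 1

Answer: 1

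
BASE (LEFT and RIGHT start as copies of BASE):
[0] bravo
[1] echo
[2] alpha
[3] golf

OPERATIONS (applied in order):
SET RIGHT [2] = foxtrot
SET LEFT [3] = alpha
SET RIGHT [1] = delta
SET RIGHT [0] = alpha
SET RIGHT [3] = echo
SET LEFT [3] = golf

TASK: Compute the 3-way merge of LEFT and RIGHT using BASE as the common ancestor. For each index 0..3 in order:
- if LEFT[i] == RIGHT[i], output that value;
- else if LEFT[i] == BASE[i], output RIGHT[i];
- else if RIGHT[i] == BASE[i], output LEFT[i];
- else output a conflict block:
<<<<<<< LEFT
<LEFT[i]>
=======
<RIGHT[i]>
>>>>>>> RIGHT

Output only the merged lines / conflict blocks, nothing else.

Answer: alpha
delta
foxtrot
echo

Derivation:
Final LEFT:  [bravo, echo, alpha, golf]
Final RIGHT: [alpha, delta, foxtrot, echo]
i=0: L=bravo=BASE, R=alpha -> take RIGHT -> alpha
i=1: L=echo=BASE, R=delta -> take RIGHT -> delta
i=2: L=alpha=BASE, R=foxtrot -> take RIGHT -> foxtrot
i=3: L=golf=BASE, R=echo -> take RIGHT -> echo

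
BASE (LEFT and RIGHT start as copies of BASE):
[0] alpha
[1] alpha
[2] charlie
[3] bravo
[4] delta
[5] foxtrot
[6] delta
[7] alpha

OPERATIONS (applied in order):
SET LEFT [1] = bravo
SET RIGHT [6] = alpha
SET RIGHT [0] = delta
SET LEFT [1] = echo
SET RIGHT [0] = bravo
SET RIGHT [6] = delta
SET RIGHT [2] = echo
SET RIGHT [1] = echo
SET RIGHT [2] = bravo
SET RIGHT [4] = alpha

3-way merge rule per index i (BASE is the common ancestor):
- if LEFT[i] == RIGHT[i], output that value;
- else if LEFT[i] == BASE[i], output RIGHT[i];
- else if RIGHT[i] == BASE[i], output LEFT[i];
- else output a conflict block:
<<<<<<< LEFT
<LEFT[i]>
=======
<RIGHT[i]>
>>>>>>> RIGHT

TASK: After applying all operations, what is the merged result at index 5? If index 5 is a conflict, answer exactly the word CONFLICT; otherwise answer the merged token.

Answer: foxtrot

Derivation:
Final LEFT:  [alpha, echo, charlie, bravo, delta, foxtrot, delta, alpha]
Final RIGHT: [bravo, echo, bravo, bravo, alpha, foxtrot, delta, alpha]
i=0: L=alpha=BASE, R=bravo -> take RIGHT -> bravo
i=1: L=echo R=echo -> agree -> echo
i=2: L=charlie=BASE, R=bravo -> take RIGHT -> bravo
i=3: L=bravo R=bravo -> agree -> bravo
i=4: L=delta=BASE, R=alpha -> take RIGHT -> alpha
i=5: L=foxtrot R=foxtrot -> agree -> foxtrot
i=6: L=delta R=delta -> agree -> delta
i=7: L=alpha R=alpha -> agree -> alpha
Index 5 -> foxtrot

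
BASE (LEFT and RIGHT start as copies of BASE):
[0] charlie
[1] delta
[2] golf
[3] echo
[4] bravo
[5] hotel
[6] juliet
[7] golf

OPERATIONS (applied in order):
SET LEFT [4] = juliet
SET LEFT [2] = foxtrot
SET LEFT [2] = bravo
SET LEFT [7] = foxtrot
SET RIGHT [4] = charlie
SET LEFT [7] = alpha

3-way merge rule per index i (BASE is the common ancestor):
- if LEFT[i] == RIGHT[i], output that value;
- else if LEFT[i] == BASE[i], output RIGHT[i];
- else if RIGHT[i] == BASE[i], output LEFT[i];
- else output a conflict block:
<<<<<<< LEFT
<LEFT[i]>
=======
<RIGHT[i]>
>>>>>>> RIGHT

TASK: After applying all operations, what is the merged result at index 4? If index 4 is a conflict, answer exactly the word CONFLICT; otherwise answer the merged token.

Answer: CONFLICT

Derivation:
Final LEFT:  [charlie, delta, bravo, echo, juliet, hotel, juliet, alpha]
Final RIGHT: [charlie, delta, golf, echo, charlie, hotel, juliet, golf]
i=0: L=charlie R=charlie -> agree -> charlie
i=1: L=delta R=delta -> agree -> delta
i=2: L=bravo, R=golf=BASE -> take LEFT -> bravo
i=3: L=echo R=echo -> agree -> echo
i=4: BASE=bravo L=juliet R=charlie all differ -> CONFLICT
i=5: L=hotel R=hotel -> agree -> hotel
i=6: L=juliet R=juliet -> agree -> juliet
i=7: L=alpha, R=golf=BASE -> take LEFT -> alpha
Index 4 -> CONFLICT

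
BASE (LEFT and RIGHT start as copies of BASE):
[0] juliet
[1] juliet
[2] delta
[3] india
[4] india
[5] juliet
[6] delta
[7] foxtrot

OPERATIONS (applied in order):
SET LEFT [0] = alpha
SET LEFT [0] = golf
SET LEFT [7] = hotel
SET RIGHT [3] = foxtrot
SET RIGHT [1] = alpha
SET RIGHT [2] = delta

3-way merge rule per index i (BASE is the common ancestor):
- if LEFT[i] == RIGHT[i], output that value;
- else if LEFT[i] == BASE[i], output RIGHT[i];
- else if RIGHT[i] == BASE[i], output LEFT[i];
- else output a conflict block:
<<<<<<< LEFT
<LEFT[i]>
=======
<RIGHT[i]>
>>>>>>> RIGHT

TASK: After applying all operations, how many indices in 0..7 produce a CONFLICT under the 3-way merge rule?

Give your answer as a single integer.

Answer: 0

Derivation:
Final LEFT:  [golf, juliet, delta, india, india, juliet, delta, hotel]
Final RIGHT: [juliet, alpha, delta, foxtrot, india, juliet, delta, foxtrot]
i=0: L=golf, R=juliet=BASE -> take LEFT -> golf
i=1: L=juliet=BASE, R=alpha -> take RIGHT -> alpha
i=2: L=delta R=delta -> agree -> delta
i=3: L=india=BASE, R=foxtrot -> take RIGHT -> foxtrot
i=4: L=india R=india -> agree -> india
i=5: L=juliet R=juliet -> agree -> juliet
i=6: L=delta R=delta -> agree -> delta
i=7: L=hotel, R=foxtrot=BASE -> take LEFT -> hotel
Conflict count: 0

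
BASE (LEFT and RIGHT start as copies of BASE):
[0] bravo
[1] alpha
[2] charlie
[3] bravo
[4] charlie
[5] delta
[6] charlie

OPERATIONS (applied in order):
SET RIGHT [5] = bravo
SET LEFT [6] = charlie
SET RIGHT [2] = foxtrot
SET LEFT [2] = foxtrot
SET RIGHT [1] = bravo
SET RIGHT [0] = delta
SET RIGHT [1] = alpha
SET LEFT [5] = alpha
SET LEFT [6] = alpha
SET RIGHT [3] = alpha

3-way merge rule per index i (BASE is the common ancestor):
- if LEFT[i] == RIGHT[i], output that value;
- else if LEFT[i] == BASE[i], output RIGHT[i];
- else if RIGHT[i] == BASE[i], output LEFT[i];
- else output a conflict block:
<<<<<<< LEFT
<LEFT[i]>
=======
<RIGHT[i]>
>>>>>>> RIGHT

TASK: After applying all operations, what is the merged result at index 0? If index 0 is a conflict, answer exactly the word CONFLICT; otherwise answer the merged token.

Answer: delta

Derivation:
Final LEFT:  [bravo, alpha, foxtrot, bravo, charlie, alpha, alpha]
Final RIGHT: [delta, alpha, foxtrot, alpha, charlie, bravo, charlie]
i=0: L=bravo=BASE, R=delta -> take RIGHT -> delta
i=1: L=alpha R=alpha -> agree -> alpha
i=2: L=foxtrot R=foxtrot -> agree -> foxtrot
i=3: L=bravo=BASE, R=alpha -> take RIGHT -> alpha
i=4: L=charlie R=charlie -> agree -> charlie
i=5: BASE=delta L=alpha R=bravo all differ -> CONFLICT
i=6: L=alpha, R=charlie=BASE -> take LEFT -> alpha
Index 0 -> delta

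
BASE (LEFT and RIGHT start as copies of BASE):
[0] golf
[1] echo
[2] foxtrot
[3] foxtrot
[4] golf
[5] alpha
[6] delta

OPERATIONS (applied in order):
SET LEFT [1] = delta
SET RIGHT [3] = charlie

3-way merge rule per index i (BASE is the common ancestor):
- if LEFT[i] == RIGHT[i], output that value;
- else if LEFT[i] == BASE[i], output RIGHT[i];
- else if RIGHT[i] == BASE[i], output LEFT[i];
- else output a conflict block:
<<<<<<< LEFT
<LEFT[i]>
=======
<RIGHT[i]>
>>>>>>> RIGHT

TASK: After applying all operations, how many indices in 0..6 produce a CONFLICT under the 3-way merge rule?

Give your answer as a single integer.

Answer: 0

Derivation:
Final LEFT:  [golf, delta, foxtrot, foxtrot, golf, alpha, delta]
Final RIGHT: [golf, echo, foxtrot, charlie, golf, alpha, delta]
i=0: L=golf R=golf -> agree -> golf
i=1: L=delta, R=echo=BASE -> take LEFT -> delta
i=2: L=foxtrot R=foxtrot -> agree -> foxtrot
i=3: L=foxtrot=BASE, R=charlie -> take RIGHT -> charlie
i=4: L=golf R=golf -> agree -> golf
i=5: L=alpha R=alpha -> agree -> alpha
i=6: L=delta R=delta -> agree -> delta
Conflict count: 0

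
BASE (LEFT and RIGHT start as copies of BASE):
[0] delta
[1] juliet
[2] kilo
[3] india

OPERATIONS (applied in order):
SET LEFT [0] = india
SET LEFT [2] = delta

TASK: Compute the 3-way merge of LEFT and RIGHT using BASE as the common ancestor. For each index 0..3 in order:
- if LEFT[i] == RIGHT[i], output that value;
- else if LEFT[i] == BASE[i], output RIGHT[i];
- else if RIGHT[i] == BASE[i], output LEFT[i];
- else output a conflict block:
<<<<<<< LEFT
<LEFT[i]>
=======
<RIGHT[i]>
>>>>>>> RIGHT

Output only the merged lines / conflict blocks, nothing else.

Final LEFT:  [india, juliet, delta, india]
Final RIGHT: [delta, juliet, kilo, india]
i=0: L=india, R=delta=BASE -> take LEFT -> india
i=1: L=juliet R=juliet -> agree -> juliet
i=2: L=delta, R=kilo=BASE -> take LEFT -> delta
i=3: L=india R=india -> agree -> india

Answer: india
juliet
delta
india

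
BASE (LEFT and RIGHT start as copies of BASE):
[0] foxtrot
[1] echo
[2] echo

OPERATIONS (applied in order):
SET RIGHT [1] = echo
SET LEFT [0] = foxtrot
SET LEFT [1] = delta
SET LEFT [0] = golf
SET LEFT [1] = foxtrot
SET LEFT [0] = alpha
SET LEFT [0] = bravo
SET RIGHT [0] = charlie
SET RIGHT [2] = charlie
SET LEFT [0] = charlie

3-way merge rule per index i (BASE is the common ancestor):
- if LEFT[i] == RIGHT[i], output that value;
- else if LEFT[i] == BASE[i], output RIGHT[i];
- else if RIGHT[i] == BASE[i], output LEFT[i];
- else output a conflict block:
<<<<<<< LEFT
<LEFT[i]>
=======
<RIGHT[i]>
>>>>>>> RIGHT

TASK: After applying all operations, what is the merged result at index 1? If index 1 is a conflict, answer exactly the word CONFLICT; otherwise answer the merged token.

Final LEFT:  [charlie, foxtrot, echo]
Final RIGHT: [charlie, echo, charlie]
i=0: L=charlie R=charlie -> agree -> charlie
i=1: L=foxtrot, R=echo=BASE -> take LEFT -> foxtrot
i=2: L=echo=BASE, R=charlie -> take RIGHT -> charlie
Index 1 -> foxtrot

Answer: foxtrot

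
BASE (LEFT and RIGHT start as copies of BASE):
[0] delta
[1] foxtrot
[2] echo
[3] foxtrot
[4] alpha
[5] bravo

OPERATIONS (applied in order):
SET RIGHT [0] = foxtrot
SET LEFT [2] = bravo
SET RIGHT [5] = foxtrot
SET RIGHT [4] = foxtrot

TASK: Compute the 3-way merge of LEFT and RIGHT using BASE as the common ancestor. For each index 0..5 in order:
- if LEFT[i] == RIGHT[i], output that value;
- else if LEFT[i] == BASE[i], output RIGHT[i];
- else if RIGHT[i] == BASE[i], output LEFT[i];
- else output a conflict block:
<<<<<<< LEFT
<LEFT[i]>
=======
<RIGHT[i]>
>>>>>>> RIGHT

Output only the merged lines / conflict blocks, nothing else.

Answer: foxtrot
foxtrot
bravo
foxtrot
foxtrot
foxtrot

Derivation:
Final LEFT:  [delta, foxtrot, bravo, foxtrot, alpha, bravo]
Final RIGHT: [foxtrot, foxtrot, echo, foxtrot, foxtrot, foxtrot]
i=0: L=delta=BASE, R=foxtrot -> take RIGHT -> foxtrot
i=1: L=foxtrot R=foxtrot -> agree -> foxtrot
i=2: L=bravo, R=echo=BASE -> take LEFT -> bravo
i=3: L=foxtrot R=foxtrot -> agree -> foxtrot
i=4: L=alpha=BASE, R=foxtrot -> take RIGHT -> foxtrot
i=5: L=bravo=BASE, R=foxtrot -> take RIGHT -> foxtrot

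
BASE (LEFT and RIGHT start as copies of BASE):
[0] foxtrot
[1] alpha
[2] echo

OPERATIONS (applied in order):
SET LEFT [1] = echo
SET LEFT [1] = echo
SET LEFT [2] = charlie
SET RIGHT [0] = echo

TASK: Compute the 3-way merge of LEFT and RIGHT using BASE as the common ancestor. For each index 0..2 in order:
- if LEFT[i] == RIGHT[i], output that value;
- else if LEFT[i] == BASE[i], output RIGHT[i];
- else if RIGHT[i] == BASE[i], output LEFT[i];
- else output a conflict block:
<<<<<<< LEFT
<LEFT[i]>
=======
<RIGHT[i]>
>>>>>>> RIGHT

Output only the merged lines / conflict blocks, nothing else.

Answer: echo
echo
charlie

Derivation:
Final LEFT:  [foxtrot, echo, charlie]
Final RIGHT: [echo, alpha, echo]
i=0: L=foxtrot=BASE, R=echo -> take RIGHT -> echo
i=1: L=echo, R=alpha=BASE -> take LEFT -> echo
i=2: L=charlie, R=echo=BASE -> take LEFT -> charlie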